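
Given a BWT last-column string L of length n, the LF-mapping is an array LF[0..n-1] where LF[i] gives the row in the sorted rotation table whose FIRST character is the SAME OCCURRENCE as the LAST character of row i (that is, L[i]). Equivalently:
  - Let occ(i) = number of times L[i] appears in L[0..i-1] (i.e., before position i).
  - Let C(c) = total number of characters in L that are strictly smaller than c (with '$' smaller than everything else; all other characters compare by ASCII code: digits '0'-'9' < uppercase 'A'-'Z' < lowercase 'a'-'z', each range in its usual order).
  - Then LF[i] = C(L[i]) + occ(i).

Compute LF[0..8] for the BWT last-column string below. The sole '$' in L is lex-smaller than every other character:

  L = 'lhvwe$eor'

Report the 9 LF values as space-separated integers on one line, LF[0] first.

Char counts: '$':1, 'e':2, 'h':1, 'l':1, 'o':1, 'r':1, 'v':1, 'w':1
C (first-col start): C('$')=0, C('e')=1, C('h')=3, C('l')=4, C('o')=5, C('r')=6, C('v')=7, C('w')=8
L[0]='l': occ=0, LF[0]=C('l')+0=4+0=4
L[1]='h': occ=0, LF[1]=C('h')+0=3+0=3
L[2]='v': occ=0, LF[2]=C('v')+0=7+0=7
L[3]='w': occ=0, LF[3]=C('w')+0=8+0=8
L[4]='e': occ=0, LF[4]=C('e')+0=1+0=1
L[5]='$': occ=0, LF[5]=C('$')+0=0+0=0
L[6]='e': occ=1, LF[6]=C('e')+1=1+1=2
L[7]='o': occ=0, LF[7]=C('o')+0=5+0=5
L[8]='r': occ=0, LF[8]=C('r')+0=6+0=6

Answer: 4 3 7 8 1 0 2 5 6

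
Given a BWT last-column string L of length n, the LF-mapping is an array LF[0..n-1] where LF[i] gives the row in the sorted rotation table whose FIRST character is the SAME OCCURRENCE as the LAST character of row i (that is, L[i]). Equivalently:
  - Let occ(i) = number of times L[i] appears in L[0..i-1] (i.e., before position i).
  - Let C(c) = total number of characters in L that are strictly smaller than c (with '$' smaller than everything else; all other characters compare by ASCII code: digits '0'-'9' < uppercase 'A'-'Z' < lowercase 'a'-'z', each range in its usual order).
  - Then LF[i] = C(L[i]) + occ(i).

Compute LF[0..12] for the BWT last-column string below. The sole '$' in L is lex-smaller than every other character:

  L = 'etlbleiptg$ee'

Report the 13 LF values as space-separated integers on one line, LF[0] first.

Answer: 2 11 8 1 9 3 7 10 12 6 0 4 5

Derivation:
Char counts: '$':1, 'b':1, 'e':4, 'g':1, 'i':1, 'l':2, 'p':1, 't':2
C (first-col start): C('$')=0, C('b')=1, C('e')=2, C('g')=6, C('i')=7, C('l')=8, C('p')=10, C('t')=11
L[0]='e': occ=0, LF[0]=C('e')+0=2+0=2
L[1]='t': occ=0, LF[1]=C('t')+0=11+0=11
L[2]='l': occ=0, LF[2]=C('l')+0=8+0=8
L[3]='b': occ=0, LF[3]=C('b')+0=1+0=1
L[4]='l': occ=1, LF[4]=C('l')+1=8+1=9
L[5]='e': occ=1, LF[5]=C('e')+1=2+1=3
L[6]='i': occ=0, LF[6]=C('i')+0=7+0=7
L[7]='p': occ=0, LF[7]=C('p')+0=10+0=10
L[8]='t': occ=1, LF[8]=C('t')+1=11+1=12
L[9]='g': occ=0, LF[9]=C('g')+0=6+0=6
L[10]='$': occ=0, LF[10]=C('$')+0=0+0=0
L[11]='e': occ=2, LF[11]=C('e')+2=2+2=4
L[12]='e': occ=3, LF[12]=C('e')+3=2+3=5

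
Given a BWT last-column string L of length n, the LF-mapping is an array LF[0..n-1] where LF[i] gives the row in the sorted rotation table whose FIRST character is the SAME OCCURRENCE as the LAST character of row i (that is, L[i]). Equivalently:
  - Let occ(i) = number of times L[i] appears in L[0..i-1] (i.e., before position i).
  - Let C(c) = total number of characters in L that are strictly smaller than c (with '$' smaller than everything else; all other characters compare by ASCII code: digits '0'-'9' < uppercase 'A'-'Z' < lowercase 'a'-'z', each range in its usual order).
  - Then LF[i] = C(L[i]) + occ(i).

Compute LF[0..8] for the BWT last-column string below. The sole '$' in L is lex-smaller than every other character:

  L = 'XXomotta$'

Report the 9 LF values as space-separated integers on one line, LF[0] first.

Answer: 1 2 5 4 6 7 8 3 0

Derivation:
Char counts: '$':1, 'X':2, 'a':1, 'm':1, 'o':2, 't':2
C (first-col start): C('$')=0, C('X')=1, C('a')=3, C('m')=4, C('o')=5, C('t')=7
L[0]='X': occ=0, LF[0]=C('X')+0=1+0=1
L[1]='X': occ=1, LF[1]=C('X')+1=1+1=2
L[2]='o': occ=0, LF[2]=C('o')+0=5+0=5
L[3]='m': occ=0, LF[3]=C('m')+0=4+0=4
L[4]='o': occ=1, LF[4]=C('o')+1=5+1=6
L[5]='t': occ=0, LF[5]=C('t')+0=7+0=7
L[6]='t': occ=1, LF[6]=C('t')+1=7+1=8
L[7]='a': occ=0, LF[7]=C('a')+0=3+0=3
L[8]='$': occ=0, LF[8]=C('$')+0=0+0=0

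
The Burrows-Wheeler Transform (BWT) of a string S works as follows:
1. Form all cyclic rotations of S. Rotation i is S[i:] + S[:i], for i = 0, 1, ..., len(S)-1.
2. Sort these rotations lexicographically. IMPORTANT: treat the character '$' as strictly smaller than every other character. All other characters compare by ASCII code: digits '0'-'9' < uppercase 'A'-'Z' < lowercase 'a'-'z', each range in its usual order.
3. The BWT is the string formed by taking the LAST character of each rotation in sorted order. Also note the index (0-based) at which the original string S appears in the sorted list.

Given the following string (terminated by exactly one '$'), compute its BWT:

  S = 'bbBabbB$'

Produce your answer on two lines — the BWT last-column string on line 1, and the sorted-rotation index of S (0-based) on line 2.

All 8 rotations (rotation i = S[i:]+S[:i]):
  rot[0] = bbBabbB$
  rot[1] = bBabbB$b
  rot[2] = BabbB$bb
  rot[3] = abbB$bbB
  rot[4] = bbB$bbBa
  rot[5] = bB$bbBab
  rot[6] = B$bbBabb
  rot[7] = $bbBabbB
Sorted (with $ < everything):
  sorted[0] = $bbBabbB  (last char: 'B')
  sorted[1] = B$bbBabb  (last char: 'b')
  sorted[2] = BabbB$bb  (last char: 'b')
  sorted[3] = abbB$bbB  (last char: 'B')
  sorted[4] = bB$bbBab  (last char: 'b')
  sorted[5] = bBabbB$b  (last char: 'b')
  sorted[6] = bbB$bbBa  (last char: 'a')
  sorted[7] = bbBabbB$  (last char: '$')
Last column: BbbBbba$
Original string S is at sorted index 7

Answer: BbbBbba$
7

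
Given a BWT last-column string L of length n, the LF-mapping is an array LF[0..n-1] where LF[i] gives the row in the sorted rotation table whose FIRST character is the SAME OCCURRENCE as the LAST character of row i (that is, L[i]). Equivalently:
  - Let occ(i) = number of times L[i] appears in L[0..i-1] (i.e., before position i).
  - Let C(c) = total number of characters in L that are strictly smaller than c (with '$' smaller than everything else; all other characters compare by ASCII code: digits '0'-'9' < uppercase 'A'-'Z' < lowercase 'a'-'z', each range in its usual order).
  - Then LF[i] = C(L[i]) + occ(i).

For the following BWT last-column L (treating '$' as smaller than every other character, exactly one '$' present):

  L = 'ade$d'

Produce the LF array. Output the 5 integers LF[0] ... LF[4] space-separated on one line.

Answer: 1 2 4 0 3

Derivation:
Char counts: '$':1, 'a':1, 'd':2, 'e':1
C (first-col start): C('$')=0, C('a')=1, C('d')=2, C('e')=4
L[0]='a': occ=0, LF[0]=C('a')+0=1+0=1
L[1]='d': occ=0, LF[1]=C('d')+0=2+0=2
L[2]='e': occ=0, LF[2]=C('e')+0=4+0=4
L[3]='$': occ=0, LF[3]=C('$')+0=0+0=0
L[4]='d': occ=1, LF[4]=C('d')+1=2+1=3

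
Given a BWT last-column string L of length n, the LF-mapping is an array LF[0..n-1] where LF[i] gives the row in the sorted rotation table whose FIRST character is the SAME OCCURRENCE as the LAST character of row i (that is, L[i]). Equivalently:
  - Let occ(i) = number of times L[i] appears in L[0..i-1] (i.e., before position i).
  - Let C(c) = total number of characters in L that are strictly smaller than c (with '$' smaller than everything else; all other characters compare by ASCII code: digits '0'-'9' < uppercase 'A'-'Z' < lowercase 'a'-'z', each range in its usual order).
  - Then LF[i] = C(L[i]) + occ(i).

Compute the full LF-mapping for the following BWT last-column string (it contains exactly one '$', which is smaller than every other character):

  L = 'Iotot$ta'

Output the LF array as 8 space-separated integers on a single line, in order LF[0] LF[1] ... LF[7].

Char counts: '$':1, 'I':1, 'a':1, 'o':2, 't':3
C (first-col start): C('$')=0, C('I')=1, C('a')=2, C('o')=3, C('t')=5
L[0]='I': occ=0, LF[0]=C('I')+0=1+0=1
L[1]='o': occ=0, LF[1]=C('o')+0=3+0=3
L[2]='t': occ=0, LF[2]=C('t')+0=5+0=5
L[3]='o': occ=1, LF[3]=C('o')+1=3+1=4
L[4]='t': occ=1, LF[4]=C('t')+1=5+1=6
L[5]='$': occ=0, LF[5]=C('$')+0=0+0=0
L[6]='t': occ=2, LF[6]=C('t')+2=5+2=7
L[7]='a': occ=0, LF[7]=C('a')+0=2+0=2

Answer: 1 3 5 4 6 0 7 2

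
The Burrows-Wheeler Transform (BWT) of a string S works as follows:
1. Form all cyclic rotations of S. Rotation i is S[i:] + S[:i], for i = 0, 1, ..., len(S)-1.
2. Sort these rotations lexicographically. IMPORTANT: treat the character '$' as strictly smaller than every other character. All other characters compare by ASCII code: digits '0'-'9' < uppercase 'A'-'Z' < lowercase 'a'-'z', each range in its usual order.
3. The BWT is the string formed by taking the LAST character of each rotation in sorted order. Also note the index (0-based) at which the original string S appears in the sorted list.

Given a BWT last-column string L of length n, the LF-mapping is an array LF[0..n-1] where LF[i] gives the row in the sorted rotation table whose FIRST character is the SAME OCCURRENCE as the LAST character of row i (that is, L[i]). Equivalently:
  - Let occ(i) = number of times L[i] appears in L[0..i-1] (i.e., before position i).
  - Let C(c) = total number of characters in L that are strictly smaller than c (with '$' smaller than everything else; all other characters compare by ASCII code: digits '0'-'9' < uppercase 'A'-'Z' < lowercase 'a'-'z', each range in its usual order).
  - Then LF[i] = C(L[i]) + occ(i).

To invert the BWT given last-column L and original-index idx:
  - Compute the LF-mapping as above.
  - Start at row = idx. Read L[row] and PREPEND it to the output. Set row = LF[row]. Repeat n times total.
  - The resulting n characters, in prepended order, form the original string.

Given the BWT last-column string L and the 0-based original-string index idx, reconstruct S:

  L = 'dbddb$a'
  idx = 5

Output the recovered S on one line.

LF mapping: 4 2 5 6 3 0 1
Walk LF starting at row 5, prepending L[row]:
  step 1: row=5, L[5]='$', prepend. Next row=LF[5]=0
  step 2: row=0, L[0]='d', prepend. Next row=LF[0]=4
  step 3: row=4, L[4]='b', prepend. Next row=LF[4]=3
  step 4: row=3, L[3]='d', prepend. Next row=LF[3]=6
  step 5: row=6, L[6]='a', prepend. Next row=LF[6]=1
  step 6: row=1, L[1]='b', prepend. Next row=LF[1]=2
  step 7: row=2, L[2]='d', prepend. Next row=LF[2]=5
Reversed output: dbadbd$

Answer: dbadbd$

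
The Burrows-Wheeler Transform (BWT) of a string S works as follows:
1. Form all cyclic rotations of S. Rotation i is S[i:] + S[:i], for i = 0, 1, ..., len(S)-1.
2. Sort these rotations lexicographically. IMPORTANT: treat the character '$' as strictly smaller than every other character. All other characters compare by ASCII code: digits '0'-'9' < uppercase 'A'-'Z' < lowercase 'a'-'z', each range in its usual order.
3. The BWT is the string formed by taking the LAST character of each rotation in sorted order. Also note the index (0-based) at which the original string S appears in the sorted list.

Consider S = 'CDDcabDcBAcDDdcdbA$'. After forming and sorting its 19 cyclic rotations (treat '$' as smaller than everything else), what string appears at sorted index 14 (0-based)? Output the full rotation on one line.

Answer: cDDdcdbA$CDDcabDcBA

Derivation:
All 19 rotations (rotation i = S[i:]+S[:i]):
  rot[0] = CDDcabDcBAcDDdcdbA$
  rot[1] = DDcabDcBAcDDdcdbA$C
  rot[2] = DcabDcBAcDDdcdbA$CD
  rot[3] = cabDcBAcDDdcdbA$CDD
  rot[4] = abDcBAcDDdcdbA$CDDc
  rot[5] = bDcBAcDDdcdbA$CDDca
  rot[6] = DcBAcDDdcdbA$CDDcab
  rot[7] = cBAcDDdcdbA$CDDcabD
  rot[8] = BAcDDdcdbA$CDDcabDc
  rot[9] = AcDDdcdbA$CDDcabDcB
  rot[10] = cDDdcdbA$CDDcabDcBA
  rot[11] = DDdcdbA$CDDcabDcBAc
  rot[12] = DdcdbA$CDDcabDcBAcD
  rot[13] = dcdbA$CDDcabDcBAcDD
  rot[14] = cdbA$CDDcabDcBAcDDd
  rot[15] = dbA$CDDcabDcBAcDDdc
  rot[16] = bA$CDDcabDcBAcDDdcd
  rot[17] = A$CDDcabDcBAcDDdcdb
  rot[18] = $CDDcabDcBAcDDdcdbA
Sorted (with $ < everything):
  sorted[0] = $CDDcabDcBAcDDdcdbA
  sorted[1] = A$CDDcabDcBAcDDdcdb
  sorted[2] = AcDDdcdbA$CDDcabDcB
  sorted[3] = BAcDDdcdbA$CDDcabDc
  sorted[4] = CDDcabDcBAcDDdcdbA$
  sorted[5] = DDcabDcBAcDDdcdbA$C
  sorted[6] = DDdcdbA$CDDcabDcBAc
  sorted[7] = DcBAcDDdcdbA$CDDcab
  sorted[8] = DcabDcBAcDDdcdbA$CD
  sorted[9] = DdcdbA$CDDcabDcBAcD
  sorted[10] = abDcBAcDDdcdbA$CDDc
  sorted[11] = bA$CDDcabDcBAcDDdcd
  sorted[12] = bDcBAcDDdcdbA$CDDca
  sorted[13] = cBAcDDdcdbA$CDDcabD
  sorted[14] = cDDdcdbA$CDDcabDcBA
  sorted[15] = cabDcBAcDDdcdbA$CDD
  sorted[16] = cdbA$CDDcabDcBAcDDd
  sorted[17] = dbA$CDDcabDcBAcDDdc
  sorted[18] = dcdbA$CDDcabDcBAcDD
sorted[14] = cDDdcdbA$CDDcabDcBA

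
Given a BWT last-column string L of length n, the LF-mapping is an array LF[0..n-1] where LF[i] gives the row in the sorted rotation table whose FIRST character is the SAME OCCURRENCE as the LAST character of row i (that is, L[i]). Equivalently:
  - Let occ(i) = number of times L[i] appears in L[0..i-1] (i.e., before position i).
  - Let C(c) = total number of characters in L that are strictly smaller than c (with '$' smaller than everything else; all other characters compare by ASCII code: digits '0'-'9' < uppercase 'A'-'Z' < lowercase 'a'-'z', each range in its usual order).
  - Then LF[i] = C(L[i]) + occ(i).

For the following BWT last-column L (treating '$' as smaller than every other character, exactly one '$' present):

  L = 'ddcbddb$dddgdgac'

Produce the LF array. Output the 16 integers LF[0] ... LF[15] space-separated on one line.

Answer: 6 7 4 2 8 9 3 0 10 11 12 14 13 15 1 5

Derivation:
Char counts: '$':1, 'a':1, 'b':2, 'c':2, 'd':8, 'g':2
C (first-col start): C('$')=0, C('a')=1, C('b')=2, C('c')=4, C('d')=6, C('g')=14
L[0]='d': occ=0, LF[0]=C('d')+0=6+0=6
L[1]='d': occ=1, LF[1]=C('d')+1=6+1=7
L[2]='c': occ=0, LF[2]=C('c')+0=4+0=4
L[3]='b': occ=0, LF[3]=C('b')+0=2+0=2
L[4]='d': occ=2, LF[4]=C('d')+2=6+2=8
L[5]='d': occ=3, LF[5]=C('d')+3=6+3=9
L[6]='b': occ=1, LF[6]=C('b')+1=2+1=3
L[7]='$': occ=0, LF[7]=C('$')+0=0+0=0
L[8]='d': occ=4, LF[8]=C('d')+4=6+4=10
L[9]='d': occ=5, LF[9]=C('d')+5=6+5=11
L[10]='d': occ=6, LF[10]=C('d')+6=6+6=12
L[11]='g': occ=0, LF[11]=C('g')+0=14+0=14
L[12]='d': occ=7, LF[12]=C('d')+7=6+7=13
L[13]='g': occ=1, LF[13]=C('g')+1=14+1=15
L[14]='a': occ=0, LF[14]=C('a')+0=1+0=1
L[15]='c': occ=1, LF[15]=C('c')+1=4+1=5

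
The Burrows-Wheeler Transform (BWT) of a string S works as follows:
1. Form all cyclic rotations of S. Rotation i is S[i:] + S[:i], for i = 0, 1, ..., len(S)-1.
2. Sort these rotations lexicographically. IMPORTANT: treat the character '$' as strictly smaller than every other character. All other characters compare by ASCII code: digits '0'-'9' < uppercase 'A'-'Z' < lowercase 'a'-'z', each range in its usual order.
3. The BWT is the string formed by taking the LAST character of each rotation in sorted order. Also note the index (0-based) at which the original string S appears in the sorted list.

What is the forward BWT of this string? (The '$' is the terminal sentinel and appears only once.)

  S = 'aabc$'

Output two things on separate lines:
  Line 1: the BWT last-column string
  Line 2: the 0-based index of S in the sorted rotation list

All 5 rotations (rotation i = S[i:]+S[:i]):
  rot[0] = aabc$
  rot[1] = abc$a
  rot[2] = bc$aa
  rot[3] = c$aab
  rot[4] = $aabc
Sorted (with $ < everything):
  sorted[0] = $aabc  (last char: 'c')
  sorted[1] = aabc$  (last char: '$')
  sorted[2] = abc$a  (last char: 'a')
  sorted[3] = bc$aa  (last char: 'a')
  sorted[4] = c$aab  (last char: 'b')
Last column: c$aab
Original string S is at sorted index 1

Answer: c$aab
1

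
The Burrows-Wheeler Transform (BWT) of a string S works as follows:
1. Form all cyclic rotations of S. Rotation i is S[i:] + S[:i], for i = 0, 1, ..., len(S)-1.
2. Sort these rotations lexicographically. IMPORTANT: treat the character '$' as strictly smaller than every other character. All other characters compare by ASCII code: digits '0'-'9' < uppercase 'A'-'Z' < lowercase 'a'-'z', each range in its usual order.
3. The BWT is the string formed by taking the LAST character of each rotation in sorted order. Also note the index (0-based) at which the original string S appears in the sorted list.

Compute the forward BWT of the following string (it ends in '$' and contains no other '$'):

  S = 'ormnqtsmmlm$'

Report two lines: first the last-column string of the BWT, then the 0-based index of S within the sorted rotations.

Answer: mmlmsrm$notq
7

Derivation:
All 12 rotations (rotation i = S[i:]+S[:i]):
  rot[0] = ormnqtsmmlm$
  rot[1] = rmnqtsmmlm$o
  rot[2] = mnqtsmmlm$or
  rot[3] = nqtsmmlm$orm
  rot[4] = qtsmmlm$ormn
  rot[5] = tsmmlm$ormnq
  rot[6] = smmlm$ormnqt
  rot[7] = mmlm$ormnqts
  rot[8] = mlm$ormnqtsm
  rot[9] = lm$ormnqtsmm
  rot[10] = m$ormnqtsmml
  rot[11] = $ormnqtsmmlm
Sorted (with $ < everything):
  sorted[0] = $ormnqtsmmlm  (last char: 'm')
  sorted[1] = lm$ormnqtsmm  (last char: 'm')
  sorted[2] = m$ormnqtsmml  (last char: 'l')
  sorted[3] = mlm$ormnqtsm  (last char: 'm')
  sorted[4] = mmlm$ormnqts  (last char: 's')
  sorted[5] = mnqtsmmlm$or  (last char: 'r')
  sorted[6] = nqtsmmlm$orm  (last char: 'm')
  sorted[7] = ormnqtsmmlm$  (last char: '$')
  sorted[8] = qtsmmlm$ormn  (last char: 'n')
  sorted[9] = rmnqtsmmlm$o  (last char: 'o')
  sorted[10] = smmlm$ormnqt  (last char: 't')
  sorted[11] = tsmmlm$ormnq  (last char: 'q')
Last column: mmlmsrm$notq
Original string S is at sorted index 7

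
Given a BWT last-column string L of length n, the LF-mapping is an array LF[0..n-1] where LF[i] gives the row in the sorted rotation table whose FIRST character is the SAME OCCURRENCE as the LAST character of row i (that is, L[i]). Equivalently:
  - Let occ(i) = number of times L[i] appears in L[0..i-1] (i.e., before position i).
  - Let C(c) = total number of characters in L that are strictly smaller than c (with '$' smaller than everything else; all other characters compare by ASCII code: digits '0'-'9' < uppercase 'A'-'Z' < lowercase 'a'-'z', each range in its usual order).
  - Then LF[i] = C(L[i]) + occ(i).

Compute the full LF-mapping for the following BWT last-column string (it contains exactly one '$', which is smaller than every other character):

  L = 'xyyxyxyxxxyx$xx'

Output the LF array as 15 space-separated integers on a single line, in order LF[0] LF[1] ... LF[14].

Char counts: '$':1, 'x':9, 'y':5
C (first-col start): C('$')=0, C('x')=1, C('y')=10
L[0]='x': occ=0, LF[0]=C('x')+0=1+0=1
L[1]='y': occ=0, LF[1]=C('y')+0=10+0=10
L[2]='y': occ=1, LF[2]=C('y')+1=10+1=11
L[3]='x': occ=1, LF[3]=C('x')+1=1+1=2
L[4]='y': occ=2, LF[4]=C('y')+2=10+2=12
L[5]='x': occ=2, LF[5]=C('x')+2=1+2=3
L[6]='y': occ=3, LF[6]=C('y')+3=10+3=13
L[7]='x': occ=3, LF[7]=C('x')+3=1+3=4
L[8]='x': occ=4, LF[8]=C('x')+4=1+4=5
L[9]='x': occ=5, LF[9]=C('x')+5=1+5=6
L[10]='y': occ=4, LF[10]=C('y')+4=10+4=14
L[11]='x': occ=6, LF[11]=C('x')+6=1+6=7
L[12]='$': occ=0, LF[12]=C('$')+0=0+0=0
L[13]='x': occ=7, LF[13]=C('x')+7=1+7=8
L[14]='x': occ=8, LF[14]=C('x')+8=1+8=9

Answer: 1 10 11 2 12 3 13 4 5 6 14 7 0 8 9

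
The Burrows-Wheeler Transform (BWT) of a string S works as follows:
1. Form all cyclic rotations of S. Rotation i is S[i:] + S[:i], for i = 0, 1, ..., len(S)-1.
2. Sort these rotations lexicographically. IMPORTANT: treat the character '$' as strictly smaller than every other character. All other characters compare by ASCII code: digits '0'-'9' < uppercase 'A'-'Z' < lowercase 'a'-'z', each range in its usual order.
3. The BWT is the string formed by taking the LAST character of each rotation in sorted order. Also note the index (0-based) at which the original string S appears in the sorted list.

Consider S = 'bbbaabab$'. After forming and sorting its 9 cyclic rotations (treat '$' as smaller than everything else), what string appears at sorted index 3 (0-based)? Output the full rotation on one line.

Answer: abab$bbba

Derivation:
All 9 rotations (rotation i = S[i:]+S[:i]):
  rot[0] = bbbaabab$
  rot[1] = bbaabab$b
  rot[2] = baabab$bb
  rot[3] = aabab$bbb
  rot[4] = abab$bbba
  rot[5] = bab$bbbaa
  rot[6] = ab$bbbaab
  rot[7] = b$bbbaaba
  rot[8] = $bbbaabab
Sorted (with $ < everything):
  sorted[0] = $bbbaabab
  sorted[1] = aabab$bbb
  sorted[2] = ab$bbbaab
  sorted[3] = abab$bbba
  sorted[4] = b$bbbaaba
  sorted[5] = baabab$bb
  sorted[6] = bab$bbbaa
  sorted[7] = bbaabab$b
  sorted[8] = bbbaabab$
sorted[3] = abab$bbba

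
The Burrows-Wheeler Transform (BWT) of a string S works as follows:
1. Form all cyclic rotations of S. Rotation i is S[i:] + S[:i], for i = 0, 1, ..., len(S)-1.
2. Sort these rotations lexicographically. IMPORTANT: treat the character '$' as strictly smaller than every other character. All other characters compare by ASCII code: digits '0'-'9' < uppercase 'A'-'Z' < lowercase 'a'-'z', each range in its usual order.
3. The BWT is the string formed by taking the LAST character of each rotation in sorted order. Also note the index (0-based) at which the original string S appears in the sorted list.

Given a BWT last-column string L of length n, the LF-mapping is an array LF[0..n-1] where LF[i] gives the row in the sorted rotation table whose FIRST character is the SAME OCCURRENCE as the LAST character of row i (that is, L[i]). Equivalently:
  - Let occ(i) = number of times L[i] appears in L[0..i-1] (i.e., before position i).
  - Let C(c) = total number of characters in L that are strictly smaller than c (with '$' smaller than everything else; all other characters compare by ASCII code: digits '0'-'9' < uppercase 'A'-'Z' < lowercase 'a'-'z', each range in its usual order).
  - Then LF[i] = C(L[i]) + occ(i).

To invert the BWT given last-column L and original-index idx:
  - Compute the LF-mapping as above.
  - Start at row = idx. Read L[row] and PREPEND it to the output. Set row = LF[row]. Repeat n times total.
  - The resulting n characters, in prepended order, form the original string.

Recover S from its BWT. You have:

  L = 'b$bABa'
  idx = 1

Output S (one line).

LF mapping: 4 0 5 1 2 3
Walk LF starting at row 1, prepending L[row]:
  step 1: row=1, L[1]='$', prepend. Next row=LF[1]=0
  step 2: row=0, L[0]='b', prepend. Next row=LF[0]=4
  step 3: row=4, L[4]='B', prepend. Next row=LF[4]=2
  step 4: row=2, L[2]='b', prepend. Next row=LF[2]=5
  step 5: row=5, L[5]='a', prepend. Next row=LF[5]=3
  step 6: row=3, L[3]='A', prepend. Next row=LF[3]=1
Reversed output: AabBb$

Answer: AabBb$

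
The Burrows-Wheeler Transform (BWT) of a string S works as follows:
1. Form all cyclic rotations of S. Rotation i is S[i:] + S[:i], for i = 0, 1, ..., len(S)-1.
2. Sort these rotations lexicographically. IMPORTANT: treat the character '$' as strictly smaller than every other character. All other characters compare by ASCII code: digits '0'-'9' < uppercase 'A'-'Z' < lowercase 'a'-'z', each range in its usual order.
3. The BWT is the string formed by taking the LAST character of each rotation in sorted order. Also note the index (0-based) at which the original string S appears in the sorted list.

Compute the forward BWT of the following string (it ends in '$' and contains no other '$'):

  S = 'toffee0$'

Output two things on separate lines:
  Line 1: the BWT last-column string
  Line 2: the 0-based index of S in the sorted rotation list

Answer: 0eeffot$
7

Derivation:
All 8 rotations (rotation i = S[i:]+S[:i]):
  rot[0] = toffee0$
  rot[1] = offee0$t
  rot[2] = ffee0$to
  rot[3] = fee0$tof
  rot[4] = ee0$toff
  rot[5] = e0$toffe
  rot[6] = 0$toffee
  rot[7] = $toffee0
Sorted (with $ < everything):
  sorted[0] = $toffee0  (last char: '0')
  sorted[1] = 0$toffee  (last char: 'e')
  sorted[2] = e0$toffe  (last char: 'e')
  sorted[3] = ee0$toff  (last char: 'f')
  sorted[4] = fee0$tof  (last char: 'f')
  sorted[5] = ffee0$to  (last char: 'o')
  sorted[6] = offee0$t  (last char: 't')
  sorted[7] = toffee0$  (last char: '$')
Last column: 0eeffot$
Original string S is at sorted index 7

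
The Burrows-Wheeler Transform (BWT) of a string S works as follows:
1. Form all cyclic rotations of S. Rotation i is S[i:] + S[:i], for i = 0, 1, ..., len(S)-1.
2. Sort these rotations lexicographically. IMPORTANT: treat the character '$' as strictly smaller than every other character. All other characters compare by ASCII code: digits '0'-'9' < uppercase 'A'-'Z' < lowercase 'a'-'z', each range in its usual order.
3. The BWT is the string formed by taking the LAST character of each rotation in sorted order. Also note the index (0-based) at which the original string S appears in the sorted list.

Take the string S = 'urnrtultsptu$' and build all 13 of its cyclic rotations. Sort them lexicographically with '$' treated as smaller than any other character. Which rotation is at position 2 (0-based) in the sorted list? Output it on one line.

All 13 rotations (rotation i = S[i:]+S[:i]):
  rot[0] = urnrtultsptu$
  rot[1] = rnrtultsptu$u
  rot[2] = nrtultsptu$ur
  rot[3] = rtultsptu$urn
  rot[4] = tultsptu$urnr
  rot[5] = ultsptu$urnrt
  rot[6] = ltsptu$urnrtu
  rot[7] = tsptu$urnrtul
  rot[8] = sptu$urnrtult
  rot[9] = ptu$urnrtults
  rot[10] = tu$urnrtultsp
  rot[11] = u$urnrtultspt
  rot[12] = $urnrtultsptu
Sorted (with $ < everything):
  sorted[0] = $urnrtultsptu
  sorted[1] = ltsptu$urnrtu
  sorted[2] = nrtultsptu$ur
  sorted[3] = ptu$urnrtults
  sorted[4] = rnrtultsptu$u
  sorted[5] = rtultsptu$urn
  sorted[6] = sptu$urnrtult
  sorted[7] = tsptu$urnrtul
  sorted[8] = tu$urnrtultsp
  sorted[9] = tultsptu$urnr
  sorted[10] = u$urnrtultspt
  sorted[11] = ultsptu$urnrt
  sorted[12] = urnrtultsptu$
sorted[2] = nrtultsptu$ur

Answer: nrtultsptu$ur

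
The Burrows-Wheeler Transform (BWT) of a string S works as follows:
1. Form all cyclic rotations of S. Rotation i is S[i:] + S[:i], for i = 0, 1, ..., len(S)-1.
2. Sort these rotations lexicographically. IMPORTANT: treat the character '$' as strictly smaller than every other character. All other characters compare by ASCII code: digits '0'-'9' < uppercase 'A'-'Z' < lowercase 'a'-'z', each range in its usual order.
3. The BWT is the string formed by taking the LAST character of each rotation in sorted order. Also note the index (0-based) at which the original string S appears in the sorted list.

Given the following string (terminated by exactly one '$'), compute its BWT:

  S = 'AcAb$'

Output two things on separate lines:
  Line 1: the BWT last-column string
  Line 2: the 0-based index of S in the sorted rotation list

All 5 rotations (rotation i = S[i:]+S[:i]):
  rot[0] = AcAb$
  rot[1] = cAb$A
  rot[2] = Ab$Ac
  rot[3] = b$AcA
  rot[4] = $AcAb
Sorted (with $ < everything):
  sorted[0] = $AcAb  (last char: 'b')
  sorted[1] = Ab$Ac  (last char: 'c')
  sorted[2] = AcAb$  (last char: '$')
  sorted[3] = b$AcA  (last char: 'A')
  sorted[4] = cAb$A  (last char: 'A')
Last column: bc$AA
Original string S is at sorted index 2

Answer: bc$AA
2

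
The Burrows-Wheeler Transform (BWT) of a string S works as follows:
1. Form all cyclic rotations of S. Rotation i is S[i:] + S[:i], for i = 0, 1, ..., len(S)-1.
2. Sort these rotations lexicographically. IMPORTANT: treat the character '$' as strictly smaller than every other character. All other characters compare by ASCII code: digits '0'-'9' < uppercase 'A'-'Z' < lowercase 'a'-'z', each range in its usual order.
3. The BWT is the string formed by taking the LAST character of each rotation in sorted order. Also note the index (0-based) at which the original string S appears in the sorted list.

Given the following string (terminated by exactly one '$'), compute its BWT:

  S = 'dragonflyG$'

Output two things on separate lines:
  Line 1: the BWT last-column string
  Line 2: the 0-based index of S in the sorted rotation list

All 11 rotations (rotation i = S[i:]+S[:i]):
  rot[0] = dragonflyG$
  rot[1] = ragonflyG$d
  rot[2] = agonflyG$dr
  rot[3] = gonflyG$dra
  rot[4] = onflyG$drag
  rot[5] = nflyG$drago
  rot[6] = flyG$dragon
  rot[7] = lyG$dragonf
  rot[8] = yG$dragonfl
  rot[9] = G$dragonfly
  rot[10] = $dragonflyG
Sorted (with $ < everything):
  sorted[0] = $dragonflyG  (last char: 'G')
  sorted[1] = G$dragonfly  (last char: 'y')
  sorted[2] = agonflyG$dr  (last char: 'r')
  sorted[3] = dragonflyG$  (last char: '$')
  sorted[4] = flyG$dragon  (last char: 'n')
  sorted[5] = gonflyG$dra  (last char: 'a')
  sorted[6] = lyG$dragonf  (last char: 'f')
  sorted[7] = nflyG$drago  (last char: 'o')
  sorted[8] = onflyG$drag  (last char: 'g')
  sorted[9] = ragonflyG$d  (last char: 'd')
  sorted[10] = yG$dragonfl  (last char: 'l')
Last column: Gyr$nafogdl
Original string S is at sorted index 3

Answer: Gyr$nafogdl
3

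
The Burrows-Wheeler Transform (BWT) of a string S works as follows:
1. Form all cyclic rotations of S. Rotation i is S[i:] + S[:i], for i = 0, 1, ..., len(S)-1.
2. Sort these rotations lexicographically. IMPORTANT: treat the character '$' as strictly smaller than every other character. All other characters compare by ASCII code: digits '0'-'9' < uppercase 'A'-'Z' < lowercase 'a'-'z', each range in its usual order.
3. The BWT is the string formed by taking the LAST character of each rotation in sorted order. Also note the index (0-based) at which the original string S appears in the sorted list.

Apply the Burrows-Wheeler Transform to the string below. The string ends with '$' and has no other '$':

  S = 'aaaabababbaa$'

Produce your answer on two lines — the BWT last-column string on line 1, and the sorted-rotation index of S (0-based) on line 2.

Answer: aab$aaabbbaaa
3

Derivation:
All 13 rotations (rotation i = S[i:]+S[:i]):
  rot[0] = aaaabababbaa$
  rot[1] = aaabababbaa$a
  rot[2] = aabababbaa$aa
  rot[3] = abababbaa$aaa
  rot[4] = bababbaa$aaaa
  rot[5] = ababbaa$aaaab
  rot[6] = babbaa$aaaaba
  rot[7] = abbaa$aaaabab
  rot[8] = bbaa$aaaababa
  rot[9] = baa$aaaababab
  rot[10] = aa$aaaabababb
  rot[11] = a$aaaabababba
  rot[12] = $aaaabababbaa
Sorted (with $ < everything):
  sorted[0] = $aaaabababbaa  (last char: 'a')
  sorted[1] = a$aaaabababba  (last char: 'a')
  sorted[2] = aa$aaaabababb  (last char: 'b')
  sorted[3] = aaaabababbaa$  (last char: '$')
  sorted[4] = aaabababbaa$a  (last char: 'a')
  sorted[5] = aabababbaa$aa  (last char: 'a')
  sorted[6] = abababbaa$aaa  (last char: 'a')
  sorted[7] = ababbaa$aaaab  (last char: 'b')
  sorted[8] = abbaa$aaaabab  (last char: 'b')
  sorted[9] = baa$aaaababab  (last char: 'b')
  sorted[10] = bababbaa$aaaa  (last char: 'a')
  sorted[11] = babbaa$aaaaba  (last char: 'a')
  sorted[12] = bbaa$aaaababa  (last char: 'a')
Last column: aab$aaabbbaaa
Original string S is at sorted index 3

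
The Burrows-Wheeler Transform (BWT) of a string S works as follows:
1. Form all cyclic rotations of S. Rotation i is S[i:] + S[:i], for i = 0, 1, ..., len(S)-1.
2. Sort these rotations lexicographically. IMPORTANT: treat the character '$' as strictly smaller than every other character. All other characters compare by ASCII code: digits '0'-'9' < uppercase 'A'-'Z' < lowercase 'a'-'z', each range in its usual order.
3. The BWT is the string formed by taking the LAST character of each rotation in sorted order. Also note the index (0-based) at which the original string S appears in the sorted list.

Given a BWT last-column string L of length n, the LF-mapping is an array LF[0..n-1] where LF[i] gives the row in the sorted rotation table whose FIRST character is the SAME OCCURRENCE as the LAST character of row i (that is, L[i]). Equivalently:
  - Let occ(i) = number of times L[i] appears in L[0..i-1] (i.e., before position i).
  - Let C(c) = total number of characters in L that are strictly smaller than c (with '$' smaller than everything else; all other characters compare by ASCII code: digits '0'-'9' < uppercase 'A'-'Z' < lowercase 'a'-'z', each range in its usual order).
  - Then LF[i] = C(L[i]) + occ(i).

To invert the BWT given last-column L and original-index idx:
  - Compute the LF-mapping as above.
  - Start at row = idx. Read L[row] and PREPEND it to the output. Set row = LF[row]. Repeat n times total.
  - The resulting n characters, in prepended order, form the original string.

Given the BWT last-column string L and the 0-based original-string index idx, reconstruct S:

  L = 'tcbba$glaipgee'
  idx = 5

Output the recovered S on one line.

LF mapping: 13 5 3 4 1 0 8 11 2 10 12 9 6 7
Walk LF starting at row 5, prepending L[row]:
  step 1: row=5, L[5]='$', prepend. Next row=LF[5]=0
  step 2: row=0, L[0]='t', prepend. Next row=LF[0]=13
  step 3: row=13, L[13]='e', prepend. Next row=LF[13]=7
  step 4: row=7, L[7]='l', prepend. Next row=LF[7]=11
  step 5: row=11, L[11]='g', prepend. Next row=LF[11]=9
  step 6: row=9, L[9]='i', prepend. Next row=LF[9]=10
  step 7: row=10, L[10]='p', prepend. Next row=LF[10]=12
  step 8: row=12, L[12]='e', prepend. Next row=LF[12]=6
  step 9: row=6, L[6]='g', prepend. Next row=LF[6]=8
  step 10: row=8, L[8]='a', prepend. Next row=LF[8]=2
  step 11: row=2, L[2]='b', prepend. Next row=LF[2]=3
  step 12: row=3, L[3]='b', prepend. Next row=LF[3]=4
  step 13: row=4, L[4]='a', prepend. Next row=LF[4]=1
  step 14: row=1, L[1]='c', prepend. Next row=LF[1]=5
Reversed output: cabbagepiglet$

Answer: cabbagepiglet$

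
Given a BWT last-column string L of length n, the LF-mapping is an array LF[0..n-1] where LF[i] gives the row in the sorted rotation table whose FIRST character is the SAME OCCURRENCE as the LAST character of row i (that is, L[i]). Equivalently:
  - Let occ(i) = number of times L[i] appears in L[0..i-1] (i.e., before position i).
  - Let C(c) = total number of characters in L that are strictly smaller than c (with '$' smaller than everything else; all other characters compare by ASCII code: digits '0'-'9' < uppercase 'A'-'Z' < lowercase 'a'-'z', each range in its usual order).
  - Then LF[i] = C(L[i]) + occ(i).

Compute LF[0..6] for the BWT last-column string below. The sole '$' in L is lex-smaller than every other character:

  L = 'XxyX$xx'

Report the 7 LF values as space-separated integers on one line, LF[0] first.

Char counts: '$':1, 'X':2, 'x':3, 'y':1
C (first-col start): C('$')=0, C('X')=1, C('x')=3, C('y')=6
L[0]='X': occ=0, LF[0]=C('X')+0=1+0=1
L[1]='x': occ=0, LF[1]=C('x')+0=3+0=3
L[2]='y': occ=0, LF[2]=C('y')+0=6+0=6
L[3]='X': occ=1, LF[3]=C('X')+1=1+1=2
L[4]='$': occ=0, LF[4]=C('$')+0=0+0=0
L[5]='x': occ=1, LF[5]=C('x')+1=3+1=4
L[6]='x': occ=2, LF[6]=C('x')+2=3+2=5

Answer: 1 3 6 2 0 4 5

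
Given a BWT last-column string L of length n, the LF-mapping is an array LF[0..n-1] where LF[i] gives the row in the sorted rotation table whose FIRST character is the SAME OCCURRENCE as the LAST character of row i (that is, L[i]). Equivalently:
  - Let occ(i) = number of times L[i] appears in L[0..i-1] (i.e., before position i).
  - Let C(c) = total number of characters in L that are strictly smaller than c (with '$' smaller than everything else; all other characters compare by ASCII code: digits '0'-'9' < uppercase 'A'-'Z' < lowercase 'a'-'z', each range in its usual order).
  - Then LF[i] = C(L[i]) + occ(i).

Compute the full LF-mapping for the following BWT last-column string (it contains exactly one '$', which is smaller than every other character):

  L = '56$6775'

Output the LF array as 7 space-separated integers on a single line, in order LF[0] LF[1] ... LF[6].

Answer: 1 3 0 4 5 6 2

Derivation:
Char counts: '$':1, '5':2, '6':2, '7':2
C (first-col start): C('$')=0, C('5')=1, C('6')=3, C('7')=5
L[0]='5': occ=0, LF[0]=C('5')+0=1+0=1
L[1]='6': occ=0, LF[1]=C('6')+0=3+0=3
L[2]='$': occ=0, LF[2]=C('$')+0=0+0=0
L[3]='6': occ=1, LF[3]=C('6')+1=3+1=4
L[4]='7': occ=0, LF[4]=C('7')+0=5+0=5
L[5]='7': occ=1, LF[5]=C('7')+1=5+1=6
L[6]='5': occ=1, LF[6]=C('5')+1=1+1=2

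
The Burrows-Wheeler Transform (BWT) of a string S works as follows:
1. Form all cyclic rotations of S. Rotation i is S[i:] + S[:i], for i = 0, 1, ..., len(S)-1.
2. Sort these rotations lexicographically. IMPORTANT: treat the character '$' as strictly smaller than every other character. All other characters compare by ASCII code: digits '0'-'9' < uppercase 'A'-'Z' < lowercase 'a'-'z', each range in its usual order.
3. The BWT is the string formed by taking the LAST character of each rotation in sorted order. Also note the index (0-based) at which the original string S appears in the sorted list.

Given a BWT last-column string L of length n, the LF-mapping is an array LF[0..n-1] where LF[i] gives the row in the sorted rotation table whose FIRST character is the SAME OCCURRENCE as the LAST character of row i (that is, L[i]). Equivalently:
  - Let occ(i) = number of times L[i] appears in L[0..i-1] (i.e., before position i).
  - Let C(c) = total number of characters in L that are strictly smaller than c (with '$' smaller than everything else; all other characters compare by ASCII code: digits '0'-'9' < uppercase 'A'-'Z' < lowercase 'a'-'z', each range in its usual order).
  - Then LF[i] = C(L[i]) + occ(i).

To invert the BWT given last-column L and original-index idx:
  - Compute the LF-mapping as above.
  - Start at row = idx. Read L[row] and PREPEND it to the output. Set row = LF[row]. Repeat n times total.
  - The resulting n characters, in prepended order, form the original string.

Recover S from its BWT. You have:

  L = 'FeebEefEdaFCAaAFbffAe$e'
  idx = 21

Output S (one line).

LF mapping: 7 15 16 12 5 17 20 6 14 10 8 4 1 11 2 9 13 21 22 3 18 0 19
Walk LF starting at row 21, prepending L[row]:
  step 1: row=21, L[21]='$', prepend. Next row=LF[21]=0
  step 2: row=0, L[0]='F', prepend. Next row=LF[0]=7
  step 3: row=7, L[7]='E', prepend. Next row=LF[7]=6
  step 4: row=6, L[6]='f', prepend. Next row=LF[6]=20
  step 5: row=20, L[20]='e', prepend. Next row=LF[20]=18
  step 6: row=18, L[18]='f', prepend. Next row=LF[18]=22
  step 7: row=22, L[22]='e', prepend. Next row=LF[22]=19
  step 8: row=19, L[19]='A', prepend. Next row=LF[19]=3
  step 9: row=3, L[3]='b', prepend. Next row=LF[3]=12
  step 10: row=12, L[12]='A', prepend. Next row=LF[12]=1
  step 11: row=1, L[1]='e', prepend. Next row=LF[1]=15
  step 12: row=15, L[15]='F', prepend. Next row=LF[15]=9
  step 13: row=9, L[9]='a', prepend. Next row=LF[9]=10
  step 14: row=10, L[10]='F', prepend. Next row=LF[10]=8
  step 15: row=8, L[8]='d', prepend. Next row=LF[8]=14
  step 16: row=14, L[14]='A', prepend. Next row=LF[14]=2
  step 17: row=2, L[2]='e', prepend. Next row=LF[2]=16
  step 18: row=16, L[16]='b', prepend. Next row=LF[16]=13
  step 19: row=13, L[13]='a', prepend. Next row=LF[13]=11
  step 20: row=11, L[11]='C', prepend. Next row=LF[11]=4
  step 21: row=4, L[4]='E', prepend. Next row=LF[4]=5
  step 22: row=5, L[5]='e', prepend. Next row=LF[5]=17
  step 23: row=17, L[17]='f', prepend. Next row=LF[17]=21
Reversed output: feECabeAdFaFeAbAefefEF$

Answer: feECabeAdFaFeAbAefefEF$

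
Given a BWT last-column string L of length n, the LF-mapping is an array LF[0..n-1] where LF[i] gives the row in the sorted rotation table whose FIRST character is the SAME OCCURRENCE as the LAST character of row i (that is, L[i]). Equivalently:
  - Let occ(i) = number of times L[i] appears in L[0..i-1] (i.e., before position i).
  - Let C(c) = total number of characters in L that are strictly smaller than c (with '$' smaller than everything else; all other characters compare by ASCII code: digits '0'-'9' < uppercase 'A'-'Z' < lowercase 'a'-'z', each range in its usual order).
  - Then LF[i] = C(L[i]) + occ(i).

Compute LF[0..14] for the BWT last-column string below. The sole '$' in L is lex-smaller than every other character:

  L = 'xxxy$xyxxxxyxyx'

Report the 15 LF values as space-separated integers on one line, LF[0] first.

Answer: 1 2 3 11 0 4 12 5 6 7 8 13 9 14 10

Derivation:
Char counts: '$':1, 'x':10, 'y':4
C (first-col start): C('$')=0, C('x')=1, C('y')=11
L[0]='x': occ=0, LF[0]=C('x')+0=1+0=1
L[1]='x': occ=1, LF[1]=C('x')+1=1+1=2
L[2]='x': occ=2, LF[2]=C('x')+2=1+2=3
L[3]='y': occ=0, LF[3]=C('y')+0=11+0=11
L[4]='$': occ=0, LF[4]=C('$')+0=0+0=0
L[5]='x': occ=3, LF[5]=C('x')+3=1+3=4
L[6]='y': occ=1, LF[6]=C('y')+1=11+1=12
L[7]='x': occ=4, LF[7]=C('x')+4=1+4=5
L[8]='x': occ=5, LF[8]=C('x')+5=1+5=6
L[9]='x': occ=6, LF[9]=C('x')+6=1+6=7
L[10]='x': occ=7, LF[10]=C('x')+7=1+7=8
L[11]='y': occ=2, LF[11]=C('y')+2=11+2=13
L[12]='x': occ=8, LF[12]=C('x')+8=1+8=9
L[13]='y': occ=3, LF[13]=C('y')+3=11+3=14
L[14]='x': occ=9, LF[14]=C('x')+9=1+9=10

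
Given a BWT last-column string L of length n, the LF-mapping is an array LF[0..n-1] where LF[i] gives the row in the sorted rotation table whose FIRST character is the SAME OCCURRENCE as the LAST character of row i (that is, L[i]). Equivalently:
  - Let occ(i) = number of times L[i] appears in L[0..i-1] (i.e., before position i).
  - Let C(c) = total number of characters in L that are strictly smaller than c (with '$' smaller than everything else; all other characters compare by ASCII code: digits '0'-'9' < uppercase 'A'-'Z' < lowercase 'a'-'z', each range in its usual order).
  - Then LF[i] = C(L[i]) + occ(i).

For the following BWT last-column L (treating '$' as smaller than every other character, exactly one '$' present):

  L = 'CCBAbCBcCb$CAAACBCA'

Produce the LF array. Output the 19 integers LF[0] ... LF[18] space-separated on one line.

Char counts: '$':1, 'A':5, 'B':3, 'C':7, 'b':2, 'c':1
C (first-col start): C('$')=0, C('A')=1, C('B')=6, C('C')=9, C('b')=16, C('c')=18
L[0]='C': occ=0, LF[0]=C('C')+0=9+0=9
L[1]='C': occ=1, LF[1]=C('C')+1=9+1=10
L[2]='B': occ=0, LF[2]=C('B')+0=6+0=6
L[3]='A': occ=0, LF[3]=C('A')+0=1+0=1
L[4]='b': occ=0, LF[4]=C('b')+0=16+0=16
L[5]='C': occ=2, LF[5]=C('C')+2=9+2=11
L[6]='B': occ=1, LF[6]=C('B')+1=6+1=7
L[7]='c': occ=0, LF[7]=C('c')+0=18+0=18
L[8]='C': occ=3, LF[8]=C('C')+3=9+3=12
L[9]='b': occ=1, LF[9]=C('b')+1=16+1=17
L[10]='$': occ=0, LF[10]=C('$')+0=0+0=0
L[11]='C': occ=4, LF[11]=C('C')+4=9+4=13
L[12]='A': occ=1, LF[12]=C('A')+1=1+1=2
L[13]='A': occ=2, LF[13]=C('A')+2=1+2=3
L[14]='A': occ=3, LF[14]=C('A')+3=1+3=4
L[15]='C': occ=5, LF[15]=C('C')+5=9+5=14
L[16]='B': occ=2, LF[16]=C('B')+2=6+2=8
L[17]='C': occ=6, LF[17]=C('C')+6=9+6=15
L[18]='A': occ=4, LF[18]=C('A')+4=1+4=5

Answer: 9 10 6 1 16 11 7 18 12 17 0 13 2 3 4 14 8 15 5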